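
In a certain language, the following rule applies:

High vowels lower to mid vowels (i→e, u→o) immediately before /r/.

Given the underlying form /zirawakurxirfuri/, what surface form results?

zerawakorxerfori

/i/ is a high vowel immediately before /r/, so it lowers to [e].
/u/ is a high vowel immediately before /r/, so it lowers to [o].
/i/ is a high vowel immediately before /r/, so it lowers to [e].
/u/ is a high vowel immediately before /r/, so it lowers to [o].
The other instance of /i/ does not occur in the required environment and remains unchanged.
Surface form: [zerawakorxerfori].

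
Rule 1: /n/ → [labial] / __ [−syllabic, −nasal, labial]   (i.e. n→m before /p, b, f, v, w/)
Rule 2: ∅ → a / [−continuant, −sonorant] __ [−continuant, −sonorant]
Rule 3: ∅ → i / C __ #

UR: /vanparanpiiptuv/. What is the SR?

vamparampiipatuvi

Rule 1 (nasal place assimilation): /n/ precedes the labial consonant /p/, so it assimilates in place to [m]. /n/ precedes the labial consonant /p/, so it assimilates in place to [m]. /vanparanpiiptuv/ → vamparampiiptuv.
Rule 2 (stop-cluster a-epenthesis): /p/ and /t/ form a stop–stop cluster, so [a] is inserted between them. /vamparampiiptuv/ → vamparampiipatuv.
Rule 3 (final i-epenthesis): the form ends in the consonant /v/, so [i] is inserted word-finally. /vamparampiipatuv/ → vamparampiipatuvi.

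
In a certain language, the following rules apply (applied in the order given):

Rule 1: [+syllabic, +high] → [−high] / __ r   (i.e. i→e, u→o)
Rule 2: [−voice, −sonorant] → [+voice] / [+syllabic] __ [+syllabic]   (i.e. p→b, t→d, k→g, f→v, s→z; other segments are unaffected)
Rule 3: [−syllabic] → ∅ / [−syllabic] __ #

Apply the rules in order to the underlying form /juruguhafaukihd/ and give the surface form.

Rule 1 (pre-rhotic lowering): /u/ is a high vowel immediately before /r/, so it lowers to [o]. /juruguhafaukihd/ → joruguhafaukihd.
Rule 2 (intervocalic voicing): /f/ is a voiceless obstruent between vowels /a/ and /a/, so it voices to [v]. /k/ is a voiceless obstruent between vowels /u/ and /i/, so it voices to [g]. /joruguhafaukihd/ → joruguhavaugihd.
Rule 3 (final cluster simplification): /d/ is the second consonant of a word-final cluster /hd/, so it deletes. /joruguhavaugihd/ → joruguhavaugih.

joruguhavaugih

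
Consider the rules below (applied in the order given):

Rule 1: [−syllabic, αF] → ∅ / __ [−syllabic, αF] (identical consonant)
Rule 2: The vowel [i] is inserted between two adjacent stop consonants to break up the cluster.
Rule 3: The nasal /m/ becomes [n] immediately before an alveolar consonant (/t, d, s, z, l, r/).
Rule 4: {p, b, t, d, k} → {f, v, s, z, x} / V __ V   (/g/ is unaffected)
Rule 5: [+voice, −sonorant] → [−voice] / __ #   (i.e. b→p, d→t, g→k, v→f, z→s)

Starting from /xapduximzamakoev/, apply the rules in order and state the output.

xafizuxinzamaxoef

Rule 1 (degemination): no segment meets the environment; /xapduximzamakoev/ is unchanged.
Rule 2 (stop-cluster i-epenthesis): /p/ and /d/ form a stop–stop cluster, so [i] is inserted between them. /xapduximzamakoev/ → xapiduximzamakoev.
Rule 3 (nasal place assimilation): /m/ precedes the alveolar consonant /z/, so it assimilates in place to [n]. /xapiduximzamakoev/ → xapiduxinzamakoev.
Rule 4 (intervocalic spirantization): /p/ is a stop between vowels /a/ and /i/, so it spirantizes to the fricative [f]. /d/ is a stop between vowels /i/ and /u/, so it spirantizes to the fricative [z]. /k/ is a stop between vowels /a/ and /o/, so it spirantizes to the fricative [x]. /xapiduxinzamakoev/ → xafizuxinzamaxoev.
Rule 5 (final devoicing): /v/ is a voiced obstruent in word-final position, so it devoices to [f]. /xafizuxinzamaxoev/ → xafizuxinzamaxoef.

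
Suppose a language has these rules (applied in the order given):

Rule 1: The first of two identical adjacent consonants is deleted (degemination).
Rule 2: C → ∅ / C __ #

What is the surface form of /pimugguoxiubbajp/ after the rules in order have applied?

pimuguoxiubaj

Rule 1 (degemination): /gg/ is a geminate; the first /g/ deletes. /bb/ is a geminate; the first /b/ deletes. /pimugguoxiubbajp/ → pimuguoxiubajp.
Rule 2 (final cluster simplification): /p/ is the second consonant of a word-final cluster /jp/, so it deletes. /pimuguoxiubajp/ → pimuguoxiubaj.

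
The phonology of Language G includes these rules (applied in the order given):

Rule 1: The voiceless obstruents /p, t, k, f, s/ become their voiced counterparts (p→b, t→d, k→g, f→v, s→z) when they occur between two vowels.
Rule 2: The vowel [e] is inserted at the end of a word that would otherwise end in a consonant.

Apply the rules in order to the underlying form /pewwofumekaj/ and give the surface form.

Rule 1 (intervocalic voicing): /f/ is a voiceless obstruent between vowels /o/ and /u/, so it voices to [v]. /k/ is a voiceless obstruent between vowels /e/ and /a/, so it voices to [g]. /pewwofumekaj/ → pewwovumegaj.
Rule 2 (final e-epenthesis): the form ends in the consonant /j/, so [e] is inserted word-finally. /pewwovumegaj/ → pewwovumegaje.

pewwovumegaje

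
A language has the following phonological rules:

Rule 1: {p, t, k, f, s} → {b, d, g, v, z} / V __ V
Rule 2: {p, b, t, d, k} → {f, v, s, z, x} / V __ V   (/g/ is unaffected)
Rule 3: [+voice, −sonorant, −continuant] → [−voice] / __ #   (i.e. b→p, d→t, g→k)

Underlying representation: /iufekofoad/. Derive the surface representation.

Rule 1 (intervocalic voicing): /f/ is a voiceless obstruent between vowels /u/ and /e/, so it voices to [v]. /k/ is a voiceless obstruent between vowels /e/ and /o/, so it voices to [g]. /f/ is a voiceless obstruent between vowels /o/ and /o/, so it voices to [v]. /iufekofoad/ → iuvegovoad.
Rule 2 (intervocalic spirantization): no segment meets the environment; /iuvegovoad/ is unchanged.
Rule 3 (final devoicing): /d/ is a voiced stop in word-final position, so it devoices to [t]. /iuvegovoad/ → iuvegovoat.

iuvegovoat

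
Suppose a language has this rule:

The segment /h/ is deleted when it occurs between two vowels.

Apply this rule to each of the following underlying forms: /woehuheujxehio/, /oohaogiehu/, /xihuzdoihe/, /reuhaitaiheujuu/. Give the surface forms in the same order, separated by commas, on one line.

/woehuheujxehio/: /h/ occurs between vowels /e/ and /u/, so it deletes. /h/ occurs between vowels /u/ and /e/, so it deletes. /h/ occurs between vowels /e/ and /i/, so it deletes. → [woeueujxeio].
/oohaogiehu/: /h/ occurs between vowels /o/ and /a/, so it deletes. /h/ occurs between vowels /e/ and /u/, so it deletes. → [ooaogieu].
/xihuzdoihe/: /h/ occurs between vowels /i/ and /u/, so it deletes. /h/ occurs between vowels /i/ and /e/, so it deletes. → [xiuzdoie].
/reuhaitaiheujuu/: /h/ occurs between vowels /u/ and /a/, so it deletes. /h/ occurs between vowels /i/ and /e/, so it deletes. → [reuaitaieujuu].

woeueujxeio, ooaogieu, xiuzdoie, reuaitaieujuu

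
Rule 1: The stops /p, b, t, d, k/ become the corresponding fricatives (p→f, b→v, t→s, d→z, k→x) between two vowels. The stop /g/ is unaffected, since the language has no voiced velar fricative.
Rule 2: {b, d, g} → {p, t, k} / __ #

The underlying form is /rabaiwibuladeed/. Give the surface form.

ravaiwivulazeet

Rule 1 (intervocalic spirantization): /b/ is a stop between vowels /a/ and /a/, so it spirantizes to the fricative [v]. /b/ is a stop between vowels /i/ and /u/, so it spirantizes to the fricative [v]. /d/ is a stop between vowels /a/ and /e/, so it spirantizes to the fricative [z]. /rabaiwibuladeed/ → ravaiwivulazeed.
Rule 2 (final devoicing): /d/ is a voiced stop in word-final position, so it devoices to [t]. /ravaiwivulazeed/ → ravaiwivulazeet.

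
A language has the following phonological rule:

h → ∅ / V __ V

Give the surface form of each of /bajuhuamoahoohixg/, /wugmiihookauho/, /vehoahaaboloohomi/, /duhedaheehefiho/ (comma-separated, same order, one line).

bajuuamoaooixg, wugmiiookauo, veoaaabolooomi, duedaeeefio

/bajuhuamoahoohixg/: /h/ occurs between vowels /u/ and /u/, so it deletes. /h/ occurs between vowels /a/ and /o/, so it deletes. /h/ occurs between vowels /o/ and /i/, so it deletes. → [bajuuamoaooixg].
/wugmiihookauho/: /h/ occurs between vowels /i/ and /o/, so it deletes. /h/ occurs between vowels /u/ and /o/, so it deletes. → [wugmiiookauo].
/vehoahaaboloohomi/: /h/ occurs between vowels /e/ and /o/, so it deletes. /h/ occurs between vowels /a/ and /a/, so it deletes. /h/ occurs between vowels /o/ and /o/, so it deletes. → [veoaaabolooomi].
/duhedaheehefiho/: /h/ occurs between vowels /u/ and /e/, so it deletes. /h/ occurs between vowels /a/ and /e/, so it deletes. /h/ occurs between vowels /e/ and /e/, so it deletes. /h/ occurs between vowels /i/ and /o/, so it deletes. → [duedaeeefio].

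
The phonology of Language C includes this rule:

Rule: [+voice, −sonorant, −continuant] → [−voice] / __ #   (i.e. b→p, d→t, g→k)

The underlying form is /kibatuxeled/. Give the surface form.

Scanning /kibatuxeled/: /b/ at position 3 is not in the conditioning environment; /d/ is a voiced stop in word-final position, so it devoices to [t].
Result: [kibatuxelet].

kibatuxelet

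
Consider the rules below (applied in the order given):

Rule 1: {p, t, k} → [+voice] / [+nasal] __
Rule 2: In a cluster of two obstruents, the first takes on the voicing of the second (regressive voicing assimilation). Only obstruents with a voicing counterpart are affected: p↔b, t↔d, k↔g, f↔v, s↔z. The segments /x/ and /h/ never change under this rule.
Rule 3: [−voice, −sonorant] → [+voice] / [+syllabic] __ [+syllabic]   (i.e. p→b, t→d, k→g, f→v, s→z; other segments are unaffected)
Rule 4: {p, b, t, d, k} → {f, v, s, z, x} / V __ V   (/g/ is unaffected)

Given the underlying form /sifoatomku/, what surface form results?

sivoazomgu

Rule 1 (post-nasal voicing): /k/ is a voiceless stop immediately after the nasal /m/, so it voices to [g]. /sifoatomku/ → sifoatomgu.
Rule 2 (regressive voicing assimilation): no segment meets the environment; /sifoatomgu/ is unchanged.
Rule 3 (intervocalic voicing): /f/ is a voiceless obstruent between vowels /i/ and /o/, so it voices to [v]. /t/ is a voiceless obstruent between vowels /a/ and /o/, so it voices to [d]. /sifoatomgu/ → sivoadomgu.
Rule 4 (intervocalic spirantization): /d/ is a stop between vowels /a/ and /o/, so it spirantizes to the fricative [z]. /sivoadomgu/ → sivoazomgu.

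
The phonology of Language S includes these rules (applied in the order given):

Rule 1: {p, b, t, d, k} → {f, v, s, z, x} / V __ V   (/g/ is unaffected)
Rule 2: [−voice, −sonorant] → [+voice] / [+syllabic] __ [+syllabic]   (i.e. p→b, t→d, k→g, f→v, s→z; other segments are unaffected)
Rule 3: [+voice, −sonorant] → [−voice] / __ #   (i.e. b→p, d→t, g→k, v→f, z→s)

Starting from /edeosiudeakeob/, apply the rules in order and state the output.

Rule 1 (intervocalic spirantization): /d/ is a stop between vowels /e/ and /e/, so it spirantizes to the fricative [z]. /d/ is a stop between vowels /u/ and /e/, so it spirantizes to the fricative [z]. /k/ is a stop between vowels /a/ and /e/, so it spirantizes to the fricative [x]. /edeosiudeakeob/ → ezeosiuzeaxeob.
Rule 2 (intervocalic voicing): /s/ is a voiceless obstruent between vowels /o/ and /i/, so it voices to [z]. /ezeosiuzeaxeob/ → ezeoziuzeaxeob.
Rule 3 (final devoicing): /b/ is a voiced obstruent in word-final position, so it devoices to [p]. /ezeoziuzeaxeob/ → ezeoziuzeaxeop.

ezeoziuzeaxeop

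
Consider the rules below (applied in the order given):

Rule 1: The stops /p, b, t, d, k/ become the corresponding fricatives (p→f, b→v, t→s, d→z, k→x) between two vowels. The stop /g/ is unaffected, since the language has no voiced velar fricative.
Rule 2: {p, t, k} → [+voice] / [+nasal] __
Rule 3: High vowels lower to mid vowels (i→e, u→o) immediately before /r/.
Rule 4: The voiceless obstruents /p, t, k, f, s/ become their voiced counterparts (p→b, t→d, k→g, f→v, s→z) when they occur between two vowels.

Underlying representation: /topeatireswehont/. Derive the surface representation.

Rule 1 (intervocalic spirantization): /p/ is a stop between vowels /o/ and /e/, so it spirantizes to the fricative [f]. /t/ is a stop between vowels /a/ and /i/, so it spirantizes to the fricative [s]. /topeatireswehont/ → tofeasireswehont.
Rule 2 (post-nasal voicing): /t/ is a voiceless stop immediately after the nasal /n/, so it voices to [d]. /tofeasireswehont/ → tofeasireswehond.
Rule 3 (pre-rhotic lowering): /i/ is a high vowel immediately before /r/, so it lowers to [e]. /tofeasireswehond/ → tofeasereswehond.
Rule 4 (intervocalic voicing): /f/ is a voiceless obstruent between vowels /o/ and /e/, so it voices to [v]. /s/ is a voiceless obstruent between vowels /a/ and /e/, so it voices to [z]. /tofeasereswehond/ → toveazereswehond.

toveazereswehond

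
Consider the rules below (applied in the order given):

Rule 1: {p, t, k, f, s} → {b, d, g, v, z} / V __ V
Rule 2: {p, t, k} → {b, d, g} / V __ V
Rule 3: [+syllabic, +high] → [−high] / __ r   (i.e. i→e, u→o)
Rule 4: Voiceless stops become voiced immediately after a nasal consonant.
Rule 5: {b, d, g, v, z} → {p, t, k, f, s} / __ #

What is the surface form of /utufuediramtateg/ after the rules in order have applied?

Rule 1 (intervocalic voicing): /t/ is a voiceless obstruent between vowels /u/ and /u/, so it voices to [d]. /f/ is a voiceless obstruent between vowels /u/ and /u/, so it voices to [v]. /t/ is a voiceless obstruent between vowels /a/ and /e/, so it voices to [d]. /utufuediramtateg/ → uduvuediramtadeg.
Rule 2 (intervocalic voicing): no segment meets the environment; /uduvuediramtadeg/ is unchanged.
Rule 3 (pre-rhotic lowering): /i/ is a high vowel immediately before /r/, so it lowers to [e]. /uduvuediramtadeg/ → uduvuederamtadeg.
Rule 4 (post-nasal voicing): /t/ is a voiceless stop immediately after the nasal /m/, so it voices to [d]. /uduvuederamtadeg/ → uduvuederamdadeg.
Rule 5 (final devoicing): /g/ is a voiced obstruent in word-final position, so it devoices to [k]. /uduvuederamdadeg/ → uduvuederamdadek.

uduvuederamdadek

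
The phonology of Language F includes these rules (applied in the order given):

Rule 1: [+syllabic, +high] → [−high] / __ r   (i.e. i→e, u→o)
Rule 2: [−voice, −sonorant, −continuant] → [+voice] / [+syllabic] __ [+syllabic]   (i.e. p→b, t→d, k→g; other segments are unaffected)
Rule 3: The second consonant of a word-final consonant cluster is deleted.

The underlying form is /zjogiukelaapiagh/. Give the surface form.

Rule 1 (pre-rhotic lowering): no segment meets the environment; /zjogiukelaapiagh/ is unchanged.
Rule 2 (intervocalic voicing): /k/ is a voiceless stop between vowels /u/ and /e/, so it voices to [g]. /p/ is a voiceless stop between vowels /a/ and /i/, so it voices to [b]. /zjogiukelaapiagh/ → zjogiugelaabiagh.
Rule 3 (final cluster simplification): /h/ is the second consonant of a word-final cluster /gh/, so it deletes. /zjogiugelaabiagh/ → zjogiugelaabiag.

zjogiugelaabiag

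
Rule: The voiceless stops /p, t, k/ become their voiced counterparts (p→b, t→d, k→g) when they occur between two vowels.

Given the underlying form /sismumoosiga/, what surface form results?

sismumoosiga

No segment of /sismumoosiga/ meets the structural description of the rule, so the form surfaces unchanged.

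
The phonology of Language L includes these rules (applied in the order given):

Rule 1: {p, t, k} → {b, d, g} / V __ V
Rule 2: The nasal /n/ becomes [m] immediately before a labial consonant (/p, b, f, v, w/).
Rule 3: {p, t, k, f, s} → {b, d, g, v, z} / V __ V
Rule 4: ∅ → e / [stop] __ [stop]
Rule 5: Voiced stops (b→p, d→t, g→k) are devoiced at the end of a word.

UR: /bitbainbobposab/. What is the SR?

Rule 1 (intervocalic voicing): no segment meets the environment; /bitbainbobposab/ is unchanged.
Rule 2 (nasal place assimilation): /n/ precedes the labial consonant /b/, so it assimilates in place to [m]. /bitbainbobposab/ → bitbaimbobposab.
Rule 3 (intervocalic voicing): /s/ is a voiceless obstruent between vowels /o/ and /a/, so it voices to [z]. /bitbaimbobposab/ → bitbaimbobpozab.
Rule 4 (stop-cluster e-epenthesis): /t/ and /b/ form a stop–stop cluster, so [e] is inserted between them. /b/ and /p/ form a stop–stop cluster, so [e] is inserted between them. /bitbaimbobpozab/ → bitebaimbobepozab.
Rule 5 (final devoicing): /b/ is a voiced stop in word-final position, so it devoices to [p]. /bitebaimbobepozab/ → bitebaimbobepozap.

bitebaimbobepozap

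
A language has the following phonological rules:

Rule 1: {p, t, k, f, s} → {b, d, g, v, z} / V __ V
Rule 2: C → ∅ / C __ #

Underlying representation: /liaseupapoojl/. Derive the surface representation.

Rule 1 (intervocalic voicing): /s/ is a voiceless obstruent between vowels /a/ and /e/, so it voices to [z]. /p/ is a voiceless obstruent between vowels /u/ and /a/, so it voices to [b]. /p/ is a voiceless obstruent between vowels /a/ and /o/, so it voices to [b]. /liaseupapoojl/ → liazeubaboojl.
Rule 2 (final cluster simplification): /l/ is the second consonant of a word-final cluster /jl/, so it deletes. /liazeubaboojl/ → liazeubabooj.

liazeubabooj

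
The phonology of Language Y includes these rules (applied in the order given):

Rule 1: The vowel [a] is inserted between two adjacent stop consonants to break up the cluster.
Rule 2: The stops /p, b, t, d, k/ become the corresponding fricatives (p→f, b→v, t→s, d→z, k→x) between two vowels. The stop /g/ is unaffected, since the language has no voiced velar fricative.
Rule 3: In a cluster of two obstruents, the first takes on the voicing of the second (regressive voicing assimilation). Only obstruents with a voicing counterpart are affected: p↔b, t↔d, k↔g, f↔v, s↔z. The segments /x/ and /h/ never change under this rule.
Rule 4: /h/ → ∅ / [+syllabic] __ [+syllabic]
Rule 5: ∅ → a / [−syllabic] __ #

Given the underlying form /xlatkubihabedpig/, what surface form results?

Rule 1 (stop-cluster a-epenthesis): /t/ and /k/ form a stop–stop cluster, so [a] is inserted between them. /d/ and /p/ form a stop–stop cluster, so [a] is inserted between them. /xlatkubihabedpig/ → xlatakubihabedapig.
Rule 2 (intervocalic spirantization): /t/ is a stop between vowels /a/ and /a/, so it spirantizes to the fricative [s]. /k/ is a stop between vowels /a/ and /u/, so it spirantizes to the fricative [x]. /b/ is a stop between vowels /u/ and /i/, so it spirantizes to the fricative [v]. /b/ is a stop between vowels /a/ and /e/, so it spirantizes to the fricative [v]. /d/ is a stop between vowels /e/ and /a/, so it spirantizes to the fricative [z]. /p/ is a stop between vowels /a/ and /i/, so it spirantizes to the fricative [f]. /xlatakubihabedapig/ → xlasaxuvihavezafig.
Rule 3 (regressive voicing assimilation): no segment meets the environment; /xlasaxuvihavezafig/ is unchanged.
Rule 4 (intervocalic h-deletion): /h/ occurs between vowels /i/ and /a/, so it deletes. /xlasaxuvihavezafig/ → xlasaxuviavezafig.
Rule 5 (final a-epenthesis): the form ends in the consonant /g/, so [a] is inserted word-finally. /xlasaxuviavezafig/ → xlasaxuviavezafiga.

xlasaxuviavezafiga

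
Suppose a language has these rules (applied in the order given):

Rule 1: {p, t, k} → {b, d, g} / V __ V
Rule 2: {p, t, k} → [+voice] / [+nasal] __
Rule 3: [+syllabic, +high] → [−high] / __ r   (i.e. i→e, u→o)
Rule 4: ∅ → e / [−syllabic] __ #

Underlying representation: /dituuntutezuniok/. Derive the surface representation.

diduundudezunioke

Rule 1 (intervocalic voicing): /t/ is a voiceless stop between vowels /i/ and /u/, so it voices to [d]. /t/ is a voiceless stop between vowels /u/ and /e/, so it voices to [d]. /dituuntutezuniok/ → diduuntudezuniok.
Rule 2 (post-nasal voicing): /t/ is a voiceless stop immediately after the nasal /n/, so it voices to [d]. /diduuntudezuniok/ → diduundudezuniok.
Rule 3 (pre-rhotic lowering): no segment meets the environment; /diduundudezuniok/ is unchanged.
Rule 4 (final e-epenthesis): the form ends in the consonant /k/, so [e] is inserted word-finally. /diduundudezuniok/ → diduundudezunioke.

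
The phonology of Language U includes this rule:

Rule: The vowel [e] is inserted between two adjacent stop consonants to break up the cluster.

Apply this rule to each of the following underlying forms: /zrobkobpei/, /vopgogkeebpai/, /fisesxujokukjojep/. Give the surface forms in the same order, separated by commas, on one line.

/zrobkobpei/: /b/ and /k/ form a stop–stop cluster, so [e] is inserted between them. /b/ and /p/ form a stop–stop cluster, so [e] is inserted between them. → [zrobekobepei].
/vopgogkeebpai/: /p/ and /g/ form a stop–stop cluster, so [e] is inserted between them. /g/ and /k/ form a stop–stop cluster, so [e] is inserted between them. /b/ and /p/ form a stop–stop cluster, so [e] is inserted between them. → [vopegogekeebepai].
/fisesxujokukjojep/: the rule's environment is not met; surfaces unchanged as [fisesxujokukjojep].

zrobekobepei, vopegogekeebepai, fisesxujokukjojep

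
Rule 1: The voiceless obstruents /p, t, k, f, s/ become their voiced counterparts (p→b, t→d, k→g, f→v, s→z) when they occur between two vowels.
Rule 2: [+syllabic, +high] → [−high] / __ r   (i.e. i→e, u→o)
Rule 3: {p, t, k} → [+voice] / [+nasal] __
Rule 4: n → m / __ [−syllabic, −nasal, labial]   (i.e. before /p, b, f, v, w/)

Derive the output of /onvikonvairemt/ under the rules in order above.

Rule 1 (intervocalic voicing): /k/ is a voiceless obstruent between vowels /i/ and /o/, so it voices to [g]. /onvikonvairemt/ → onvigonvairemt.
Rule 2 (pre-rhotic lowering): /i/ is a high vowel immediately before /r/, so it lowers to [e]. /onvigonvairemt/ → onvigonvaeremt.
Rule 3 (post-nasal voicing): /t/ is a voiceless stop immediately after the nasal /m/, so it voices to [d]. /onvigonvaeremt/ → onvigonvaeremd.
Rule 4 (nasal place assimilation): /n/ precedes the labial consonant /v/, so it assimilates in place to [m]. /n/ precedes the labial consonant /v/, so it assimilates in place to [m]. /onvigonvaeremd/ → omvigomvaeremd.

omvigomvaeremd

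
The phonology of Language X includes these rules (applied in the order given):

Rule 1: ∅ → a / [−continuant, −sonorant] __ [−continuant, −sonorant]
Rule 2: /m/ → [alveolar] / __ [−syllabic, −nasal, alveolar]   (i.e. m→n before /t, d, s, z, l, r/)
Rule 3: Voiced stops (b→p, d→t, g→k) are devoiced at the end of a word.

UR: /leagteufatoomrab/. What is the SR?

leagateufatoonrap

Rule 1 (stop-cluster a-epenthesis): /g/ and /t/ form a stop–stop cluster, so [a] is inserted between them. /leagteufatoomrab/ → leagateufatoomrab.
Rule 2 (nasal place assimilation): /m/ precedes the alveolar consonant /r/, so it assimilates in place to [n]. /leagateufatoomrab/ → leagateufatoonrab.
Rule 3 (final devoicing): /b/ is a voiced stop in word-final position, so it devoices to [p]. /leagateufatoonrab/ → leagateufatoonrap.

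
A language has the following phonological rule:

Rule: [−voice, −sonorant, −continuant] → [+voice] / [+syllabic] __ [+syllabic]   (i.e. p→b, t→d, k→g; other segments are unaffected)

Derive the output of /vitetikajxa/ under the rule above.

/t/ is a voiceless stop between vowels /i/ and /e/, so it voices to [d].
/t/ is a voiceless stop between vowels /e/ and /i/, so it voices to [d].
/k/ is a voiceless stop between vowels /i/ and /a/, so it voices to [g].
Surface form: [videdigajxa].

videdigajxa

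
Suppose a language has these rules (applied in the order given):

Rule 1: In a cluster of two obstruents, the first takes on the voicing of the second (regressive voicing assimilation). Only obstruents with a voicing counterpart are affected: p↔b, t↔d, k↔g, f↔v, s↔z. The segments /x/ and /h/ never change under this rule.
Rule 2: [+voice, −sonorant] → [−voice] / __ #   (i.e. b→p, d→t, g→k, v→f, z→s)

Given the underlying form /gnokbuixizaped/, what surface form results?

gnogbuixizapet

Rule 1 (regressive voicing assimilation): /k/ precedes the voiced obstruent /b/, so it voices to [g] by assimilation. /gnokbuixizaped/ → gnogbuixizaped.
Rule 2 (final devoicing): /d/ is a voiced obstruent in word-final position, so it devoices to [t]. /gnogbuixizaped/ → gnogbuixizapet.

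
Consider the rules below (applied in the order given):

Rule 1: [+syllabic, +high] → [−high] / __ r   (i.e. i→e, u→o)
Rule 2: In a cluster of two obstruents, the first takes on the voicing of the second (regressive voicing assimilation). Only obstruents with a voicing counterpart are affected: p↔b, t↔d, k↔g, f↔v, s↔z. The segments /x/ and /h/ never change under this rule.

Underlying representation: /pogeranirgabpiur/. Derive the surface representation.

pogeranergappior

Rule 1 (pre-rhotic lowering): /i/ is a high vowel immediately before /r/, so it lowers to [e]. /u/ is a high vowel immediately before /r/, so it lowers to [o]. /pogeranirgabpiur/ → pogeranergabpior.
Rule 2 (regressive voicing assimilation): /b/ precedes the voiceless obstruent /p/, so it devoices to [p] by assimilation. /pogeranergabpior/ → pogeranergappior.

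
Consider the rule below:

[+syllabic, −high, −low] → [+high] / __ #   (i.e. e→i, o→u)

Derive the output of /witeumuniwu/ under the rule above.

No segment of /witeumuniwu/ meets the structural description of the rule, so the form surfaces unchanged.

witeumuniwu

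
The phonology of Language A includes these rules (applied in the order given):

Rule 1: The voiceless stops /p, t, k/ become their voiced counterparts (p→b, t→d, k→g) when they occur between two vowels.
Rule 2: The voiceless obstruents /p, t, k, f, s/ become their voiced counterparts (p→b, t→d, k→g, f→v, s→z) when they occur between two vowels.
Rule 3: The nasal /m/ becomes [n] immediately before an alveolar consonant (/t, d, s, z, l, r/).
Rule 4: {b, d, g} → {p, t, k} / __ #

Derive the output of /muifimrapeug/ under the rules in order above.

Rule 1 (intervocalic voicing): /p/ is a voiceless stop between vowels /a/ and /e/, so it voices to [b]. /muifimrapeug/ → muifimrabeug.
Rule 2 (intervocalic voicing): /f/ is a voiceless obstruent between vowels /i/ and /i/, so it voices to [v]. /muifimrabeug/ → muivimrabeug.
Rule 3 (nasal place assimilation): /m/ precedes the alveolar consonant /r/, so it assimilates in place to [n]. /muivimrabeug/ → muivinrabeug.
Rule 4 (final devoicing): /g/ is a voiced stop in word-final position, so it devoices to [k]. /muivinrabeug/ → muivinrabeuk.

muivinrabeuk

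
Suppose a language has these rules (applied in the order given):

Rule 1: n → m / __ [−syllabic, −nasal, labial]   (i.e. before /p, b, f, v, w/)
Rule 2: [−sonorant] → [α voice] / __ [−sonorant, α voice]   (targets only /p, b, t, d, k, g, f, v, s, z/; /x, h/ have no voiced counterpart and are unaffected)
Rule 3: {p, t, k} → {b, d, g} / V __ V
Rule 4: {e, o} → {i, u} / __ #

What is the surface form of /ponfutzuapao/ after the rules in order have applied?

Rule 1 (nasal place assimilation): /n/ precedes the labial consonant /f/, so it assimilates in place to [m]. /ponfutzuapao/ → pomfutzuapao.
Rule 2 (regressive voicing assimilation): /t/ precedes the voiced obstruent /z/, so it voices to [d] by assimilation. /pomfutzuapao/ → pomfudzuapao.
Rule 3 (intervocalic voicing): /p/ is a voiceless stop between vowels /a/ and /a/, so it voices to [b]. /pomfudzuapao/ → pomfudzuabao.
Rule 4 (final vowel raising): /o/ is a mid vowel in word-final position, so it raises to [u]. /pomfudzuabao/ → pomfudzuabau.

pomfudzuabau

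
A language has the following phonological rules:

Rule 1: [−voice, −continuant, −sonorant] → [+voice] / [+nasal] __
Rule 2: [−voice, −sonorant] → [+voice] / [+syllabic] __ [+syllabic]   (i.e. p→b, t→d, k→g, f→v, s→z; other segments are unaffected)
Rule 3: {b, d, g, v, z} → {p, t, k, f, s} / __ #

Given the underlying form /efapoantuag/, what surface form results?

evaboanduak

Rule 1 (post-nasal voicing): /t/ is a voiceless stop immediately after the nasal /n/, so it voices to [d]. /efapoantuag/ → efapoanduag.
Rule 2 (intervocalic voicing): /f/ is a voiceless obstruent between vowels /e/ and /a/, so it voices to [v]. /p/ is a voiceless obstruent between vowels /a/ and /o/, so it voices to [b]. /efapoanduag/ → evaboanduag.
Rule 3 (final devoicing): /g/ is a voiced obstruent in word-final position, so it devoices to [k]. /evaboanduag/ → evaboanduak.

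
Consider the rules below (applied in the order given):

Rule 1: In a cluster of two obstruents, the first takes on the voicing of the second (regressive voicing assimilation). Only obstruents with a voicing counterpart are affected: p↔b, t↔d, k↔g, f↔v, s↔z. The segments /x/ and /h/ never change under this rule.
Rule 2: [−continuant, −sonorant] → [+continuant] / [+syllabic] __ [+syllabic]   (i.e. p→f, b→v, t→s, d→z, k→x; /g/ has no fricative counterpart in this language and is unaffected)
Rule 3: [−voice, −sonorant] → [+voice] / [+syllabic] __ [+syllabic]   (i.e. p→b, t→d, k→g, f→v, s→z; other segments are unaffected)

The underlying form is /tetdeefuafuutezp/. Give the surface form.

Rule 1 (regressive voicing assimilation): /t/ precedes the voiced obstruent /d/, so it voices to [d] by assimilation. /z/ precedes the voiceless obstruent /p/, so it devoices to [s] by assimilation. /tetdeefuafuutezp/ → teddeefuafuutesp.
Rule 2 (intervocalic spirantization): /t/ is a stop between vowels /u/ and /e/, so it spirantizes to the fricative [s]. /teddeefuafuutesp/ → teddeefuafuusesp.
Rule 3 (intervocalic voicing): /f/ is a voiceless obstruent between vowels /e/ and /u/, so it voices to [v]. /f/ is a voiceless obstruent between vowels /a/ and /u/, so it voices to [v]. /s/ is a voiceless obstruent between vowels /u/ and /e/, so it voices to [z]. /teddeefuafuusesp/ → teddeevuavuuzesp.

teddeevuavuuzesp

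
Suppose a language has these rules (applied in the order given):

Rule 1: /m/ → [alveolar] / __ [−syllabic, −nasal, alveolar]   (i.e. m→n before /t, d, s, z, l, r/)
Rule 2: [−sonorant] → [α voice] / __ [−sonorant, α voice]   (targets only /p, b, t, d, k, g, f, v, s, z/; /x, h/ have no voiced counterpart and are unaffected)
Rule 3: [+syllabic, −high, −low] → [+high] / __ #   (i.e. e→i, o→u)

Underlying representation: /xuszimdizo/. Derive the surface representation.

Rule 1 (nasal place assimilation): /m/ precedes the alveolar consonant /d/, so it assimilates in place to [n]. /xuszimdizo/ → xuszindizo.
Rule 2 (regressive voicing assimilation): /s/ precedes the voiced obstruent /z/, so it voices to [z] by assimilation. /xuszindizo/ → xuzzindizo.
Rule 3 (final vowel raising): /o/ is a mid vowel in word-final position, so it raises to [u]. /xuzzindizo/ → xuzzindizu.

xuzzindizu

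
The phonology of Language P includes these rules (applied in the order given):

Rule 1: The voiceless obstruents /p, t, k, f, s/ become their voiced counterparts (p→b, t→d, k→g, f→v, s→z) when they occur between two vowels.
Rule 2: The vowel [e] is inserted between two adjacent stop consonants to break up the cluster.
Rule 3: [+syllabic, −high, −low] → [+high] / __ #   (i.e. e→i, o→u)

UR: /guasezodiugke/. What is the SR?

Rule 1 (intervocalic voicing): /s/ is a voiceless obstruent between vowels /a/ and /e/, so it voices to [z]. /guasezodiugke/ → guazezodiugke.
Rule 2 (stop-cluster e-epenthesis): /g/ and /k/ form a stop–stop cluster, so [e] is inserted between them. /guazezodiugke/ → guazezodiugeke.
Rule 3 (final vowel raising): /e/ is a mid vowel in word-final position, so it raises to [i]. /guazezodiugeke/ → guazezodiugeki.

guazezodiugeki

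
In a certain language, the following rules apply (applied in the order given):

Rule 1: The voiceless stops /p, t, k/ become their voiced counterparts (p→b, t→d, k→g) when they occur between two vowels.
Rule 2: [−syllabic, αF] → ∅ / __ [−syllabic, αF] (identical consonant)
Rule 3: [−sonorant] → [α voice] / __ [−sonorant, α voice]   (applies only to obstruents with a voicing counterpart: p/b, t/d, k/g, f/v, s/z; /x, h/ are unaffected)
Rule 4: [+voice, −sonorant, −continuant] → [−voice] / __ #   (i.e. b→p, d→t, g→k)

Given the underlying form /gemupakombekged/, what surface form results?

gemubagombegget

Rule 1 (intervocalic voicing): /p/ is a voiceless stop between vowels /u/ and /a/, so it voices to [b]. /k/ is a voiceless stop between vowels /a/ and /o/, so it voices to [g]. /gemupakombekged/ → gemubagombekged.
Rule 2 (degemination): no segment meets the environment; /gemubagombekged/ is unchanged.
Rule 3 (regressive voicing assimilation): /k/ precedes the voiced obstruent /g/, so it voices to [g] by assimilation. /gemubagombekged/ → gemubagombegged.
Rule 4 (final devoicing): /d/ is a voiced stop in word-final position, so it devoices to [t]. /gemubagombegged/ → gemubagombegget.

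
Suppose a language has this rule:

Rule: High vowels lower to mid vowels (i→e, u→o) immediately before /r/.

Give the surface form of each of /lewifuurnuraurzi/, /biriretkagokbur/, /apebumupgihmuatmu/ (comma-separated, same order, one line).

lewifuornoraorzi, bereretkagokbor, apebumupgihmuatmu

/lewifuurnuraurzi/: /u/ is a high vowel immediately before /r/, so it lowers to [o]. /u/ is a high vowel immediately before /r/, so it lowers to [o]. /u/ is a high vowel immediately before /r/, so it lowers to [o]. → [lewifuornoraorzi].
/biriretkagokbur/: /i/ is a high vowel immediately before /r/, so it lowers to [e]. /i/ is a high vowel immediately before /r/, so it lowers to [e]. /u/ is a high vowel immediately before /r/, so it lowers to [o]. → [bereretkagokbor].
/apebumupgihmuatmu/: the rule's environment is not met; surfaces unchanged as [apebumupgihmuatmu].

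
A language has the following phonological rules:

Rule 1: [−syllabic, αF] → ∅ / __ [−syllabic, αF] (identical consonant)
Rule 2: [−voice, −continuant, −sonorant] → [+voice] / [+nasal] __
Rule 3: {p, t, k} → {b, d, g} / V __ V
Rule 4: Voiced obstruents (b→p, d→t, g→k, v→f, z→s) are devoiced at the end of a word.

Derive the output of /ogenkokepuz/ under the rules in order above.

ogengogebus

Rule 1 (degemination): no segment meets the environment; /ogenkokepuz/ is unchanged.
Rule 2 (post-nasal voicing): /k/ is a voiceless stop immediately after the nasal /n/, so it voices to [g]. /ogenkokepuz/ → ogengokepuz.
Rule 3 (intervocalic voicing): /k/ is a voiceless stop between vowels /o/ and /e/, so it voices to [g]. /p/ is a voiceless stop between vowels /e/ and /u/, so it voices to [b]. /ogengokepuz/ → ogengogebuz.
Rule 4 (final devoicing): /z/ is a voiced obstruent in word-final position, so it devoices to [s]. /ogengogebuz/ → ogengogebus.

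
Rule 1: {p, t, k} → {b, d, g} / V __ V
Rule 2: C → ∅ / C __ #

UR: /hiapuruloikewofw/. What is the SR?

Rule 1 (intervocalic voicing): /p/ is a voiceless stop between vowels /a/ and /u/, so it voices to [b]. /k/ is a voiceless stop between vowels /i/ and /e/, so it voices to [g]. /hiapuruloikewofw/ → hiaburuloigewofw.
Rule 2 (final cluster simplification): /w/ is the second consonant of a word-final cluster /fw/, so it deletes. /hiaburuloigewofw/ → hiaburuloigewof.

hiaburuloigewof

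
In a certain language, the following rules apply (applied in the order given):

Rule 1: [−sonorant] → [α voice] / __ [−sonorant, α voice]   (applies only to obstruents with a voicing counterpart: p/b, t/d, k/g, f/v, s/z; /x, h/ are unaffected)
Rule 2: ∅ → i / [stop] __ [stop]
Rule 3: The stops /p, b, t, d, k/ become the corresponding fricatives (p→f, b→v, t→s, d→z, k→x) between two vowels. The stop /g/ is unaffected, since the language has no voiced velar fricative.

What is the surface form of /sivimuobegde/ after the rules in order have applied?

sivimuovegize

Rule 1 (regressive voicing assimilation): no segment meets the environment; /sivimuobegde/ is unchanged.
Rule 2 (stop-cluster i-epenthesis): /g/ and /d/ form a stop–stop cluster, so [i] is inserted between them. /sivimuobegde/ → sivimuobegide.
Rule 3 (intervocalic spirantization): /b/ is a stop between vowels /o/ and /e/, so it spirantizes to the fricative [v]. /d/ is a stop between vowels /i/ and /e/, so it spirantizes to the fricative [z]. /sivimuobegide/ → sivimuovegize.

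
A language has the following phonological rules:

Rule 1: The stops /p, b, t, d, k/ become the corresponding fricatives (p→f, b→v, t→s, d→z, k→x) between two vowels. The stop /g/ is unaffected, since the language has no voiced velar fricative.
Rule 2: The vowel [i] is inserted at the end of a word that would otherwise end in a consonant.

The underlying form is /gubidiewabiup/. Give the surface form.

guviziewaviupi

Rule 1 (intervocalic spirantization): /b/ is a stop between vowels /u/ and /i/, so it spirantizes to the fricative [v]. /d/ is a stop between vowels /i/ and /i/, so it spirantizes to the fricative [z]. /b/ is a stop between vowels /a/ and /i/, so it spirantizes to the fricative [v]. /gubidiewabiup/ → guviziewaviup.
Rule 2 (final i-epenthesis): the form ends in the consonant /p/, so [i] is inserted word-finally. /guviziewaviup/ → guviziewaviupi.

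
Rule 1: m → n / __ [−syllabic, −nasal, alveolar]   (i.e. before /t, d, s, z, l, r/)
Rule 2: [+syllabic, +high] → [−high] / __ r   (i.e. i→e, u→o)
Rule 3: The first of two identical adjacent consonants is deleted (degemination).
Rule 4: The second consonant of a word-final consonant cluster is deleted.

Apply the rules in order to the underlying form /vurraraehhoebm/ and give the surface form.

Rule 1 (nasal place assimilation): no segment meets the environment; /vurraraehhoebm/ is unchanged.
Rule 2 (pre-rhotic lowering): /u/ is a high vowel immediately before /r/, so it lowers to [o]. /vurraraehhoebm/ → vorraraehhoebm.
Rule 3 (degemination): /rr/ is a geminate; the first /r/ deletes. /hh/ is a geminate; the first /h/ deletes. /vorraraehhoebm/ → voraraehoebm.
Rule 4 (final cluster simplification): /m/ is the second consonant of a word-final cluster /bm/, so it deletes. /voraraehoebm/ → voraraehoeb.

voraraehoeb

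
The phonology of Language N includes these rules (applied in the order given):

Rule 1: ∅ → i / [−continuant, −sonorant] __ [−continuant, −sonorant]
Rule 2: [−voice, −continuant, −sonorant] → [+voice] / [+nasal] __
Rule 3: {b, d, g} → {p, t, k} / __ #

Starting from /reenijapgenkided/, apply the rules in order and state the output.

reenijapigengidet

Rule 1 (stop-cluster i-epenthesis): /p/ and /g/ form a stop–stop cluster, so [i] is inserted between them. /reenijapgenkided/ → reenijapigenkided.
Rule 2 (post-nasal voicing): /k/ is a voiceless stop immediately after the nasal /n/, so it voices to [g]. /reenijapigenkided/ → reenijapigengided.
Rule 3 (final devoicing): /d/ is a voiced stop in word-final position, so it devoices to [t]. /reenijapigengided/ → reenijapigengidet.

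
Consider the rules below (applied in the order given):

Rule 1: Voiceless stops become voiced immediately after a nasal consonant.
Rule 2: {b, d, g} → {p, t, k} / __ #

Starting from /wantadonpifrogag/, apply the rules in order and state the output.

wandadonbifrogak

Rule 1 (post-nasal voicing): /t/ is a voiceless stop immediately after the nasal /n/, so it voices to [d]. /p/ is a voiceless stop immediately after the nasal /n/, so it voices to [b]. /wantadonpifrogag/ → wandadonbifrogag.
Rule 2 (final devoicing): /g/ is a voiced stop in word-final position, so it devoices to [k]. /wandadonbifrogag/ → wandadonbifrogak.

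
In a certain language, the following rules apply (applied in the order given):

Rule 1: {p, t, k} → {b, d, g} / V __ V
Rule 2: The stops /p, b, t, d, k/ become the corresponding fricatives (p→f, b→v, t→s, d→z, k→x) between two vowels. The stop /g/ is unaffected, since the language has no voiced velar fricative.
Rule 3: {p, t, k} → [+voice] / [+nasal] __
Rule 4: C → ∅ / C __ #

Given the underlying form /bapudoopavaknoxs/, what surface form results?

Rule 1 (intervocalic voicing): /p/ is a voiceless stop between vowels /a/ and /u/, so it voices to [b]. /p/ is a voiceless stop between vowels /o/ and /a/, so it voices to [b]. /bapudoopavaknoxs/ → babudoobavaknoxs.
Rule 2 (intervocalic spirantization): /b/ is a stop between vowels /a/ and /u/, so it spirantizes to the fricative [v]. /d/ is a stop between vowels /u/ and /o/, so it spirantizes to the fricative [z]. /b/ is a stop between vowels /o/ and /a/, so it spirantizes to the fricative [v]. /babudoobavaknoxs/ → bavuzoovavaknoxs.
Rule 3 (post-nasal voicing): no segment meets the environment; /bavuzoovavaknoxs/ is unchanged.
Rule 4 (final cluster simplification): /s/ is the second consonant of a word-final cluster /xs/, so it deletes. /bavuzoovavaknoxs/ → bavuzoovavaknox.

bavuzoovavaknox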